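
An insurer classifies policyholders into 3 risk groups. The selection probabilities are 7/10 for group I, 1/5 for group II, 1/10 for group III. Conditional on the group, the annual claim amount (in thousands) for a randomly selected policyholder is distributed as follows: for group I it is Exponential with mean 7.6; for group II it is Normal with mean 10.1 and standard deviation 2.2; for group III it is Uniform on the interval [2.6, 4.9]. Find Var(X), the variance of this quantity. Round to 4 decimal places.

44.1631

Per component, I: μ=7.6, E[X²]=115.52; II: μ=10.1, E[X²]=106.85; III: μ=3.75, E[X²]=14.5033.
E[X] = 0.7·7.6 + 0.2·10.1 + 0.1·3.75 = 7.715.
E[X²] = 0.7·115.52 + 0.2·106.85 + 0.1·14.5033 = 103.684.
Var(X) = E[X²] − (E[X])² = 103.684 − 59.5212 = 44.1631.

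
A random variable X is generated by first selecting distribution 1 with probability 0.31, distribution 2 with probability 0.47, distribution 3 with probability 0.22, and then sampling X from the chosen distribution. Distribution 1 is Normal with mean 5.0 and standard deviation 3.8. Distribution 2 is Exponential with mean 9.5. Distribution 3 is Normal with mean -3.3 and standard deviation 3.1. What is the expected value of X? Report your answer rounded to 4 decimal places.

Component means — 1: 5; 2: 9.5; 3: -3.3.
E[X] = 0.31·5 + 0.47·9.5 + 0.22·-3.3 = 5.289.

5.2890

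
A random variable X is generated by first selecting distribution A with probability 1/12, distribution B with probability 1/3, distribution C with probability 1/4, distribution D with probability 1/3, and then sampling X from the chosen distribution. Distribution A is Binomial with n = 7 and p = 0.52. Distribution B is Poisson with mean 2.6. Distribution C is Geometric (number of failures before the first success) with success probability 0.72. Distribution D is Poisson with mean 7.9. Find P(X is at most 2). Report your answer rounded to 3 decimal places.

0.439

Conditional on each component, P(X ≤ 2): A: 0.195078; B: 0.51843; C: 0.978048; D: 0.0148687.
By total probability, P(X ≤ 2) = 0.0833333·0.195078 + 0.333333·0.51843 + 0.25·0.978048 + 0.333333·0.0148687 = 0.438535.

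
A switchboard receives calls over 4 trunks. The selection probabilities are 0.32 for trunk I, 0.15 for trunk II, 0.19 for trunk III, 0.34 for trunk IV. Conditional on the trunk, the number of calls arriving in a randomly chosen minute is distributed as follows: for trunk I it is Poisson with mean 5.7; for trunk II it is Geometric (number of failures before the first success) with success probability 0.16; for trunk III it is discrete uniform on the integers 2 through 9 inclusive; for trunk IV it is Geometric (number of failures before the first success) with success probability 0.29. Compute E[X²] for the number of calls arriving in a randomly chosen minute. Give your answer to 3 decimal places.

For each component E[X²] = Var + (mean)², giving I: 38.19; II: 60.375; III: 35.5; IV: 14.4364.
Overall E[X²] = 0.32·38.19 + 0.15·60.375 + 0.19·35.5 + 0.34·14.4364 = 32.9304.

32.930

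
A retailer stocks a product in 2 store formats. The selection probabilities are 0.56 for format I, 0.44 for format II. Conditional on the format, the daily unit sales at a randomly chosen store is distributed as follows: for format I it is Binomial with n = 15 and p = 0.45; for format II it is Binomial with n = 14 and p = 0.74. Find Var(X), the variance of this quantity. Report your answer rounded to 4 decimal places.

6.4753

Per component, I: μ=6.75, E[X²]=49.275; II: μ=10.36, E[X²]=110.023.
E[X] = 0.56·6.75 + 0.44·10.36 = 8.3384.
E[X²] = 0.56·49.275 + 0.44·110.023 = 76.0042.
Var(X) = E[X²] − (E[X])² = 76.0042 − 69.5289 = 6.47529.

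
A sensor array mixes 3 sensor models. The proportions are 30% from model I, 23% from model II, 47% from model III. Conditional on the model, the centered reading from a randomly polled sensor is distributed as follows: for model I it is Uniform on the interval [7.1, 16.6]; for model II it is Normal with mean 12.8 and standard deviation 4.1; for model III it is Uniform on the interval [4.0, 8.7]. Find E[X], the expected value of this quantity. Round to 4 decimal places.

Component means — I: 11.85; II: 12.8; III: 6.35.
E[X] = 0.3·11.85 + 0.23·12.8 + 0.47·6.35 = 9.4835.

9.4835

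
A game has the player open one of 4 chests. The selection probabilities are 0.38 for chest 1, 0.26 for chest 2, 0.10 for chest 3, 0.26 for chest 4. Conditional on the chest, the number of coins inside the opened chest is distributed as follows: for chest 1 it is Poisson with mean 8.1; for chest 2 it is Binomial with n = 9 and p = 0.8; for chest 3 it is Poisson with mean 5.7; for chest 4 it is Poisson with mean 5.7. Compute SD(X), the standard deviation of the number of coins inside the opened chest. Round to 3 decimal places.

Per component, 1: μ=8.1, E[X²]=73.71; 2: μ=7.2, E[X²]=53.28; 3: μ=5.7, E[X²]=38.19; 4: μ=5.7, E[X²]=38.19.
E[X] = 0.38·8.1 + 0.26·7.2 + 0.1·5.7 + 0.26·5.7 = 7.002.
E[X²] = 0.38·73.71 + 0.26·53.28 + 0.1·38.19 + 0.26·38.19 = 55.611.
Var(X) = E[X²] − (E[X])² = 55.611 − 49.028 = 6.583.
SD(X) = √6.583 = 2.56573.

2.566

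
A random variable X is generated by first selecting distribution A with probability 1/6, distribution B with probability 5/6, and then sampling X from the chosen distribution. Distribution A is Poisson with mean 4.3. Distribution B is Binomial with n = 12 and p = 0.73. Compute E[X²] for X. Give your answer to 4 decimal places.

For each component E[X²] = Var + (mean)², giving A: 22.79; B: 79.1028.
Overall E[X²] = 0.166667·22.79 + 0.833333·79.1028 = 69.7173.

69.7173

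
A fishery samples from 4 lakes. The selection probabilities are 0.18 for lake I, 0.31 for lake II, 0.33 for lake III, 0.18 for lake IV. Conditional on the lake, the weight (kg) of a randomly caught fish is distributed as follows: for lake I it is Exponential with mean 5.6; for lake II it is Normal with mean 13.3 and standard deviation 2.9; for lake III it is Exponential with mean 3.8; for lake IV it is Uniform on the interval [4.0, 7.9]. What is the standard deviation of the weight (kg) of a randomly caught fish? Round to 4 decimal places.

5.4103

Per component, I: μ=5.6, E[X²]=62.72; II: μ=13.3, E[X²]=185.3; III: μ=3.8, E[X²]=28.88; IV: μ=5.95, E[X²]=36.67.
E[X] = 0.18·5.6 + 0.31·13.3 + 0.33·3.8 + 0.18·5.95 = 7.456.
E[X²] = 0.18·62.72 + 0.31·185.3 + 0.33·28.88 + 0.18·36.67 = 84.8636.
Var(X) = E[X²] − (E[X])² = 84.8636 − 55.5919 = 29.2717.
SD(X) = √29.2717 = 5.41033.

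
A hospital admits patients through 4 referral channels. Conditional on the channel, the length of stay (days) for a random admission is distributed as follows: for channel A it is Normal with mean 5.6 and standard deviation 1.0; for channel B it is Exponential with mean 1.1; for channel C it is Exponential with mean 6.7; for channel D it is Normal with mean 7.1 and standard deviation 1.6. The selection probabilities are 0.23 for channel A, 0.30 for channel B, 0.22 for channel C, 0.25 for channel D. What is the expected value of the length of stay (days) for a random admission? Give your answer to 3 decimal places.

4.867

Component means — A: 5.6; B: 1.1; C: 6.7; D: 7.1.
E[X] = 0.23·5.6 + 0.3·1.1 + 0.22·6.7 + 0.25·7.1 = 4.867.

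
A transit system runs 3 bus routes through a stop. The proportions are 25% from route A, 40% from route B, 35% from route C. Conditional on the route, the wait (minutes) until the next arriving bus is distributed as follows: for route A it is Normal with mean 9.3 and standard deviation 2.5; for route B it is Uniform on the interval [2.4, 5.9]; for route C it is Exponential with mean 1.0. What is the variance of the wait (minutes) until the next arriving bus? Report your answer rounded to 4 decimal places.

12.3901

Per component, A: μ=9.3, E[X²]=92.74; B: μ=4.15, E[X²]=18.2433; C: μ=1, E[X²]=2.
E[X] = 0.25·9.3 + 0.4·4.15 + 0.35·1 = 4.335.
E[X²] = 0.25·92.74 + 0.4·18.2433 + 0.35·2 = 31.1823.
Var(X) = E[X²] − (E[X])² = 31.1823 − 18.7922 = 12.3901.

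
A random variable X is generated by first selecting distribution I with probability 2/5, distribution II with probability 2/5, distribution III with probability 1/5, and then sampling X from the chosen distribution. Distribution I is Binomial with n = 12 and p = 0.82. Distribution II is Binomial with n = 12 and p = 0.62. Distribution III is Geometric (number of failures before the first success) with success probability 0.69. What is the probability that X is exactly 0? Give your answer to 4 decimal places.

0.1380

Conditional on each component, P(X = 0): I: 1.15683e-09; II: 9.06574e-06; III: 0.69.
By total probability, P(X = 0) = 0.4·1.15683e-09 + 0.4·9.06574e-06 + 0.2·0.69 = 0.138004.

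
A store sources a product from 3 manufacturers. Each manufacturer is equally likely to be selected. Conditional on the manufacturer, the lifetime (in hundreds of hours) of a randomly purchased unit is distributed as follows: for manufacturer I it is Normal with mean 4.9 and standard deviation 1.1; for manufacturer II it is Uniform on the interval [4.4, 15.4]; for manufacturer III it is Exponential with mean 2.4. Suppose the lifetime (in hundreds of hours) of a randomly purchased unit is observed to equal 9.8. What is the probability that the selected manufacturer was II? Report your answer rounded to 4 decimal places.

Likelihoods f(9.8 | ·): I: 1.78103e-05; II: 0.0909091; III: 0.00702133.
Posterior ∝ prior × likelihood. Numerator for II: 0.333333·0.0909091 = 0.030303.
Normalizing constant: 0.333333·1.78103e-05 + 0.333333·0.0909091 + 0.333333·0.00702133 = 0.0326494.
P(II | observation) = 0.030303 / 0.0326494 = 0.928134.

0.9281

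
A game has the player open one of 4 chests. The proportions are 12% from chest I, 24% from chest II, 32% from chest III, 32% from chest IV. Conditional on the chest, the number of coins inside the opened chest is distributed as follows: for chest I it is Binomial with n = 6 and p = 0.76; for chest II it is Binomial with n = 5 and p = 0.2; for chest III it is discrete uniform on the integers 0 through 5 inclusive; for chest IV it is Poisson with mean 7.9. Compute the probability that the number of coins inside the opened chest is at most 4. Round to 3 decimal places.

Conditional on each chest, P(X ≤ 4): I: 0.442184; II: 0.99968; III: 0.833333; IV: 0.105503.
By total probability, P(X ≤ 4) = 0.12·0.442184 + 0.24·0.99968 + 0.32·0.833333 + 0.32·0.105503 = 0.593413.

0.593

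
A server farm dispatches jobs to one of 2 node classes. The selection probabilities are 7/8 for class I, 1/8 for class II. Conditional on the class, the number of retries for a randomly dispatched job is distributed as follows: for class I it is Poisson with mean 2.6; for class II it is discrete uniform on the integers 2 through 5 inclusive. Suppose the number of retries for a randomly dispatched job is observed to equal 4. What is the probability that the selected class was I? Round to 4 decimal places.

Likelihoods P(X=4 | ·): I: 0.141422; II: 0.25.
Posterior ∝ prior × likelihood. Numerator for I: 0.875·0.141422 = 0.123744.
Normalizing constant: 0.875·0.141422 + 0.125·0.25 = 0.154994.
P(I | observation) = 0.123744 / 0.154994 = 0.798379.

0.7984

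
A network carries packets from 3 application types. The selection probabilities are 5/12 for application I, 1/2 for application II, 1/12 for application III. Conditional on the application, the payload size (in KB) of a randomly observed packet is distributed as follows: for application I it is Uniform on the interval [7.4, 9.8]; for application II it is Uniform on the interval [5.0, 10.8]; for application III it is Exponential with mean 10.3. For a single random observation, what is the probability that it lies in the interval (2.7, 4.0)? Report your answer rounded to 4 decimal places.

Conditional on each application, P(2.7 < X < 4.0): I: 0; II: 0; III: 0.0912312.
By total probability, P(2.7 < X < 4.0) = 0.416667·0 + 0.5·0 + 0.0833333·0.0912312 = 0.0076026.

0.0076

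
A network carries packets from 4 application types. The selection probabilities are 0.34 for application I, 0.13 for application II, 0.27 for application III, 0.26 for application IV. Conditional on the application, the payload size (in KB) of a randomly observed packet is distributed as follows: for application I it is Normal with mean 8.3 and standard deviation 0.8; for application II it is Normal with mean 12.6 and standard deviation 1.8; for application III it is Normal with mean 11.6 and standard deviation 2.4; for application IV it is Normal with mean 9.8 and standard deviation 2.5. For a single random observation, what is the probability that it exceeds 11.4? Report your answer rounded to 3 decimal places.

Conditional on each application, P(X > 11.4): I: 5.33123e-05; II: 0.747507; III: 0.533207; IV: 0.261086.
By total probability, P(X > 11.4) = 0.34·5.33123e-05 + 0.13·0.747507 + 0.27·0.533207 + 0.26·0.261086 = 0.309042.

0.309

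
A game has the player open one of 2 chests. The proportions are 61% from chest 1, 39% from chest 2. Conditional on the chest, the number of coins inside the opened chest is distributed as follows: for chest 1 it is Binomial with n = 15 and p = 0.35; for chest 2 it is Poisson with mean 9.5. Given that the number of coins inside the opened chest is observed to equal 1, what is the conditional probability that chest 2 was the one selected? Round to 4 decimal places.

Likelihoods P(X=1 | ·): 1: 0.0126167; 2: 0.000711092.
Posterior ∝ prior × likelihood. Numerator for 2: 0.39·0.000711092 = 0.000277326.
Normalizing constant: 0.61·0.0126167 + 0.39·0.000711092 = 0.00797352.
P(2 | observation) = 0.000277326 / 0.00797352 = 0.0347809.

0.0348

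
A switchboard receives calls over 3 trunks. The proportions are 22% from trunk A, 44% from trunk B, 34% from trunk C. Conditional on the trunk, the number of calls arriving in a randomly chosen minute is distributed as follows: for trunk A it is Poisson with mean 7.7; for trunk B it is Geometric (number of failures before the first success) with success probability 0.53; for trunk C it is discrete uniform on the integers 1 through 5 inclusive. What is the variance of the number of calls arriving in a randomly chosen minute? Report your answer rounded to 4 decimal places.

Per component, A: μ=7.7, E[X²]=66.99; B: μ=0.886792, E[X²]=2.45959; C: μ=3, E[X²]=11.
E[X] = 0.22·7.7 + 0.44·0.886792 + 0.34·3 = 3.10419.
E[X²] = 0.22·66.99 + 0.44·2.45959 + 0.34·11 = 19.56.
Var(X) = E[X²] − (E[X])² = 19.56 − 9.63599 = 9.92403.

9.9240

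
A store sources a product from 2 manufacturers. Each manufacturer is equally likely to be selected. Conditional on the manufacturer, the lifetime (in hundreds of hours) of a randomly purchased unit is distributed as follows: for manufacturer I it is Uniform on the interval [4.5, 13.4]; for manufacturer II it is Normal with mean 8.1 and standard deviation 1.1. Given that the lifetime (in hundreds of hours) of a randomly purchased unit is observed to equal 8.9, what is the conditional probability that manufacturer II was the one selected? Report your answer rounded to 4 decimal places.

Likelihoods f(8.9 | ·): I: 0.11236; II: 0.278396.
Posterior ∝ prior × likelihood. Numerator for II: 0.5·0.278396 = 0.139198.
Normalizing constant: 0.5·0.11236 + 0.5·0.278396 = 0.195378.
P(II | observation) = 0.139198 / 0.195378 = 0.712455.

0.7125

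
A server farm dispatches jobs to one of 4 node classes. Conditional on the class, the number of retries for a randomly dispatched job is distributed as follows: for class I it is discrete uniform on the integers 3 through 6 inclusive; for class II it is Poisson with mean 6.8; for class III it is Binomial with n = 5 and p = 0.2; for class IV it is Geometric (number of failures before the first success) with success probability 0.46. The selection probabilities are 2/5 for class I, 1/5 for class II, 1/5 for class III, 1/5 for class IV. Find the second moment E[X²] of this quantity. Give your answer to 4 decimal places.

For each component E[X²] = Var + (mean)², giving I: 21.5; II: 53.04; III: 1.8; IV: 3.93006.
Overall E[X²] = 0.4·21.5 + 0.2·53.04 + 0.2·1.8 + 0.2·3.93006 = 20.354.

20.3540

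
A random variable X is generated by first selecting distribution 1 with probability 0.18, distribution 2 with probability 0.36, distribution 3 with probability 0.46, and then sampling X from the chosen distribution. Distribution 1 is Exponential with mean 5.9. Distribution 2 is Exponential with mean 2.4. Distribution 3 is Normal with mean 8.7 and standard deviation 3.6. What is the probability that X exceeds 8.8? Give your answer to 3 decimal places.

0.275

Conditional on each component, P(X > 8.8): 1: 0.225029; 2: 0.0255615; 3: 0.48892.
By total probability, P(X > 8.8) = 0.18·0.225029 + 0.36·0.0255615 + 0.46·0.48892 = 0.27461.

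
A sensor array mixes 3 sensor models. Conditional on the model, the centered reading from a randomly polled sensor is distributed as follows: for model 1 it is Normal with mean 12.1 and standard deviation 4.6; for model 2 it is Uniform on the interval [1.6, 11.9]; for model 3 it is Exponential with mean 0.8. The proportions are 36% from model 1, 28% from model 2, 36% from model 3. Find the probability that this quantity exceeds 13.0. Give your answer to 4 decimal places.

Conditional on each model, P(X > 13.0): 1: 0.422441; 2: 0; 3: 8.76425e-08.
By total probability, P(X > 13.0) = 0.36·0.422441 + 0.28·0 + 0.36·8.76425e-08 = 0.152079.

0.1521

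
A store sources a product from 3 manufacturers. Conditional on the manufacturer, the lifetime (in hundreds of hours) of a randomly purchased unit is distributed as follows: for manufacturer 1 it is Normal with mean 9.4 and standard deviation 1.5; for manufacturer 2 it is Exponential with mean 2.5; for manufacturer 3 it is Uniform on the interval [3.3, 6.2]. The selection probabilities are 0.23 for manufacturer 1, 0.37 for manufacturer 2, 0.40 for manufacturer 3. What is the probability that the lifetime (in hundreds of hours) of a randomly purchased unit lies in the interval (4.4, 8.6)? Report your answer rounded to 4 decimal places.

0.3683

Conditional on each manufacturer, P(4.4 < X < 8.6): 1: 0.296472; 2: 0.13998; 3: 0.62069.
By total probability, P(4.4 < X < 8.6) = 0.23·0.296472 + 0.37·0.13998 + 0.4·0.62069 = 0.368257.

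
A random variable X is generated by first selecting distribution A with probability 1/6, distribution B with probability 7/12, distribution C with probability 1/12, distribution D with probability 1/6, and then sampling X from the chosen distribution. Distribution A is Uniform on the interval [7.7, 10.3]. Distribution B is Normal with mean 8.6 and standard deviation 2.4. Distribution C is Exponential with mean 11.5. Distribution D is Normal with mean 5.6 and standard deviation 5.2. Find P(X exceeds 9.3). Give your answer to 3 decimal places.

Conditional on each component, P(X > 9.3): A: 0.384615; B: 0.385271; C: 0.445439; D: 0.238375.
By total probability, P(X > 9.3) = 0.166667·0.384615 + 0.583333·0.385271 + 0.0833333·0.445439 + 0.166667·0.238375 = 0.365693.

0.366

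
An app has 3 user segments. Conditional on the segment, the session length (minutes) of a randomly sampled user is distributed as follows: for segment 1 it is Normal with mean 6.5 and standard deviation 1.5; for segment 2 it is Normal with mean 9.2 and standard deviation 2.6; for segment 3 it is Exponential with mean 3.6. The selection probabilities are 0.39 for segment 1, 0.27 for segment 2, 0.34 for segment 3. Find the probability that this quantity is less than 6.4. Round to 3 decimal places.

0.505

Conditional on each segment, P(X < 6.4): 1: 0.473424; 2: 0.140757; 3: 0.830987.
By total probability, P(X < 6.4) = 0.39·0.473424 + 0.27·0.140757 + 0.34·0.830987 = 0.505175.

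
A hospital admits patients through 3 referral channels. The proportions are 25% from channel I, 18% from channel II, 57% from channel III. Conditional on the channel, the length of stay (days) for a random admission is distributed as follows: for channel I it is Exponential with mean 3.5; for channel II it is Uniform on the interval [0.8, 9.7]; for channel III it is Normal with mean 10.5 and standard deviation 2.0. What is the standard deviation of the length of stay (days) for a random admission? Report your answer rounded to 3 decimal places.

Per component, I: μ=3.5, E[X²]=24.5; II: μ=5.25, E[X²]=34.1633; III: μ=10.5, E[X²]=114.25.
E[X] = 0.25·3.5 + 0.18·5.25 + 0.57·10.5 = 7.805.
E[X²] = 0.25·24.5 + 0.18·34.1633 + 0.57·114.25 = 77.3969.
Var(X) = E[X²] − (E[X])² = 77.3969 − 60.918 = 16.4789.
SD(X) = √16.4789 = 4.05942.

4.059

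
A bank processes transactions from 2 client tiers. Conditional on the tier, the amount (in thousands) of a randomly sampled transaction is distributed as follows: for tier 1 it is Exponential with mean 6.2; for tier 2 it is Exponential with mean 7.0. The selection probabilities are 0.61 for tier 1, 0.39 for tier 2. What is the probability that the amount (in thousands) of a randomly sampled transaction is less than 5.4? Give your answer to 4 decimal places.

0.5644

Conditional on each tier, P(X < 5.4): 1: 0.581454; 2: 0.537648.
By total probability, P(X < 5.4) = 0.61·0.581454 + 0.39·0.537648 = 0.564369.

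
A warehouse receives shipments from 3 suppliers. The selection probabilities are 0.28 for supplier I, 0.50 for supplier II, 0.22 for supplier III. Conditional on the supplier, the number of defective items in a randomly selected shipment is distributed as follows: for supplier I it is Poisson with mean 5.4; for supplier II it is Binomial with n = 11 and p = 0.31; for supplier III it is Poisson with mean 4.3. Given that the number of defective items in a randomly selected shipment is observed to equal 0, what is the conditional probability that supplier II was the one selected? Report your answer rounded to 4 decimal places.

0.6651

Likelihoods P(X=0 | ·): I: 0.00451658; II: 0.0168787; III: 0.0135686.
Posterior ∝ prior × likelihood. Numerator for II: 0.5·0.0168787 = 0.00843937.
Normalizing constant: 0.28·0.00451658 + 0.5·0.0168787 + 0.22·0.0135686 = 0.0126891.
P(II | observation) = 0.00843937 / 0.0126891 = 0.665088.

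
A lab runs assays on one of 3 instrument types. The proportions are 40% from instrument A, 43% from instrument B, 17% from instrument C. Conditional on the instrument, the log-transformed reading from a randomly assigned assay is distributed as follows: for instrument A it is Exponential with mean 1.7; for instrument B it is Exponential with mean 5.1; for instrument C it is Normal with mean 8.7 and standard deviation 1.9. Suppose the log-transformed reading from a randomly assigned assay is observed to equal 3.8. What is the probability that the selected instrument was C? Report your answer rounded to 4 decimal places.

0.0193

Likelihoods f(3.8 | ·): A: 0.062918; B: 0.093076; C: 0.00754948.
Posterior ∝ prior × likelihood. Numerator for C: 0.17·0.00754948 = 0.00128341.
Normalizing constant: 0.4·0.062918 + 0.43·0.093076 + 0.17·0.00754948 = 0.0664733.
P(C | observation) = 0.00128341 / 0.0664733 = 0.0193072.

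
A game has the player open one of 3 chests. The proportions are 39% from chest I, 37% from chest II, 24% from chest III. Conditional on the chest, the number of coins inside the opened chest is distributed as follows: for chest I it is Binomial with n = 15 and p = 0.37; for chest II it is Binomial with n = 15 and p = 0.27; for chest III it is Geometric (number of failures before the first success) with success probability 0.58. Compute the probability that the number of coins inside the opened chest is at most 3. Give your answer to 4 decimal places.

0.4300

Conditional on each chest, P(X ≤ 3): I: 0.135085; II: 0.391415; III: 0.968883.
By total probability, P(X ≤ 3) = 0.39·0.135085 + 0.37·0.391415 + 0.24·0.968883 = 0.430039.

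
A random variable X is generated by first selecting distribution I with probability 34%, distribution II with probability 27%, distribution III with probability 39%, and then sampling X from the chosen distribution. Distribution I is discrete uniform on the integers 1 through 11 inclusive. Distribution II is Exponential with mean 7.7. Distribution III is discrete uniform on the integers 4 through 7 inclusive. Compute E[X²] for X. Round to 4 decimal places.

For each component E[X²] = Var + (mean)², giving I: 46; II: 118.58; III: 31.5.
Overall E[X²] = 0.34·46 + 0.27·118.58 + 0.39·31.5 = 59.9416.

59.9416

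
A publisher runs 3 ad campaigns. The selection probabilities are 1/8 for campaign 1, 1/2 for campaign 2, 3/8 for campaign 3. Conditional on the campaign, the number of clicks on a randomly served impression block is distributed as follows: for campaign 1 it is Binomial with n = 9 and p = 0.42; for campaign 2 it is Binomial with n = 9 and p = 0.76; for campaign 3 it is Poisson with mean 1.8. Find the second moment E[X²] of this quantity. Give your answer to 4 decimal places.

28.1637

For each component E[X²] = Var + (mean)², giving 1: 16.4808; 2: 48.4272; 3: 5.04.
Overall E[X²] = 0.125·16.4808 + 0.5·48.4272 + 0.375·5.04 = 28.1637.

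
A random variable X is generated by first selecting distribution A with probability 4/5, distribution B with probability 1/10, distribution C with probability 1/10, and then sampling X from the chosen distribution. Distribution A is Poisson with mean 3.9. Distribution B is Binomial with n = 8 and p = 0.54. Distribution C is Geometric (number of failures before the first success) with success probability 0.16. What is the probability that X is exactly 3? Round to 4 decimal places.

0.1877

Conditional on each component, P(X = 3): A: 0.200122; B: 0.181618; C: 0.0948326.
By total probability, P(X = 3) = 0.8·0.200122 + 0.1·0.181618 + 0.1·0.0948326 = 0.187742.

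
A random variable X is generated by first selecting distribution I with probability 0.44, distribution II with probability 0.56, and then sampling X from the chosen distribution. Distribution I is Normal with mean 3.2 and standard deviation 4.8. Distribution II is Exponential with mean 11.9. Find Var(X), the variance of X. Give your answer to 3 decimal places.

108.089

Per component, I: μ=3.2, E[X²]=33.28; II: μ=11.9, E[X²]=283.22.
E[X] = 0.44·3.2 + 0.56·11.9 = 8.072.
E[X²] = 0.44·33.28 + 0.56·283.22 = 173.246.
Var(X) = E[X²] − (E[X])² = 173.246 − 65.1572 = 108.089.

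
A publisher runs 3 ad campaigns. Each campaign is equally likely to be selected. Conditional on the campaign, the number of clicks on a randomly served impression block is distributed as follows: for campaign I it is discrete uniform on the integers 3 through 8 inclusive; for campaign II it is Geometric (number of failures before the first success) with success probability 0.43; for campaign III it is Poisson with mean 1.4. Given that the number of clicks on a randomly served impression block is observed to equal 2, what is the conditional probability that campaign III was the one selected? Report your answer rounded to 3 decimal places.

0.634

Likelihoods P(X=2 | ·): I: 0; II: 0.139707; III: 0.241665.
Posterior ∝ prior × likelihood. Numerator for III: 0.333333·0.241665 = 0.080555.
Normalizing constant: 0.333333·0 + 0.333333·0.139707 + 0.333333·0.241665 = 0.127124.
P(III | observation) = 0.080555 / 0.127124 = 0.633673.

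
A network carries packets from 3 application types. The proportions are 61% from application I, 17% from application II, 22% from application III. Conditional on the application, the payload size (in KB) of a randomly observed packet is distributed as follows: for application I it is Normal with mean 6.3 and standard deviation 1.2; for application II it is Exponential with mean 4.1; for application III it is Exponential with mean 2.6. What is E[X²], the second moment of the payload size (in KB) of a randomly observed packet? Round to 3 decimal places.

33.779

For each component E[X²] = Var + (mean)², giving I: 41.13; II: 33.62; III: 13.52.
Overall E[X²] = 0.61·41.13 + 0.17·33.62 + 0.22·13.52 = 33.7791.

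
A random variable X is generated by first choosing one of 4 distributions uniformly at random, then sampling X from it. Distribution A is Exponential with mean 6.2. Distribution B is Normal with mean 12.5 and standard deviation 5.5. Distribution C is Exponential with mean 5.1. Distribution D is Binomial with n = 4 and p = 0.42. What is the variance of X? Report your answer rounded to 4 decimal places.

39.2223

Per component, A: μ=6.2, E[X²]=76.88; B: μ=12.5, E[X²]=186.5; C: μ=5.1, E[X²]=52.02; D: μ=1.68, E[X²]=3.7968.
E[X] = 0.25·6.2 + 0.25·12.5 + 0.25·5.1 + 0.25·1.68 = 6.37.
E[X²] = 0.25·76.88 + 0.25·186.5 + 0.25·52.02 + 0.25·3.7968 = 79.7992.
Var(X) = E[X²] − (E[X])² = 79.7992 − 40.5769 = 39.2223.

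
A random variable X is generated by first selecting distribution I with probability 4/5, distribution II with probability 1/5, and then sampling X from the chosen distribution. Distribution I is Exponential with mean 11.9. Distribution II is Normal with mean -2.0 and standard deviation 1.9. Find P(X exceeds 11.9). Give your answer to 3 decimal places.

Conditional on each component, P(X > 11.9): I: 0.367879; II: 1.27898e-13.
By total probability, P(X > 11.9) = 0.8·0.367879 + 0.2·1.27898e-13 = 0.294304.

0.294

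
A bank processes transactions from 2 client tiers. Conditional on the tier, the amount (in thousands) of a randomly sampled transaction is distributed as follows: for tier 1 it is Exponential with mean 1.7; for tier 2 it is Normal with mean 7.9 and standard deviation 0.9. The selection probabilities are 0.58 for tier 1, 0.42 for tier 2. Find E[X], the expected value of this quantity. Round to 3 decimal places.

Component means — 1: 1.7; 2: 7.9.
E[X] = 0.58·1.7 + 0.42·7.9 = 4.304.

4.304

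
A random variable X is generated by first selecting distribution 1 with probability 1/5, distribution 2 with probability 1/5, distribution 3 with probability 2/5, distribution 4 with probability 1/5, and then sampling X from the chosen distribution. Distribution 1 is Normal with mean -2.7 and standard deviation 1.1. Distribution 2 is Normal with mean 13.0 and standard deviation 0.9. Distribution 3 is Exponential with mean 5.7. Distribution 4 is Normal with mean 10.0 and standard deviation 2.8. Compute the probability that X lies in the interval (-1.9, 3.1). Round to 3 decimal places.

Conditional on each component, P(-1.9 < X < 3.1): 1: 0.233529; 2: 0; 3: 0.419497; 4: 0.00685364.
By total probability, P(-1.9 < X < 3.1) = 0.2·0.233529 + 0.2·0 + 0.4·0.419497 + 0.2·0.00685364 = 0.215875.

0.216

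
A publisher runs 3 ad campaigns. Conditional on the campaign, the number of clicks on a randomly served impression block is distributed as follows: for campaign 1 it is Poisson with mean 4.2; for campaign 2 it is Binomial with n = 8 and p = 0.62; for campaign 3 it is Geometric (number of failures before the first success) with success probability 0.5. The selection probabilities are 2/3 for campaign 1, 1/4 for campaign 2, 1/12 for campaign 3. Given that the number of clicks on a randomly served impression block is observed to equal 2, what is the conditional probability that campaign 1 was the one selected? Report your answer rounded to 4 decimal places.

Likelihoods P(X=2 | ·): 1: 0.132261; 2: 0.0324073; 3: 0.125.
Posterior ∝ prior × likelihood. Numerator for 1: 0.666667·0.132261 = 0.088174.
Normalizing constant: 0.666667·0.132261 + 0.25·0.0324073 + 0.0833333·0.125 = 0.106692.
P(1 | observation) = 0.088174 / 0.106692 = 0.826431.

0.8264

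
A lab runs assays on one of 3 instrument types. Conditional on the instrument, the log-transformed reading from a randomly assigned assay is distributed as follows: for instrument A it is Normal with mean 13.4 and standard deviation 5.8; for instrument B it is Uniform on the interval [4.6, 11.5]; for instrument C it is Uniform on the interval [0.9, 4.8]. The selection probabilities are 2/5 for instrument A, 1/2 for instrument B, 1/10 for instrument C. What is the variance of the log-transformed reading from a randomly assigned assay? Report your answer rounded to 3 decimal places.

27.095

Per component, A: μ=13.4, E[X²]=213.2; B: μ=8.05, E[X²]=68.77; C: μ=2.85, E[X²]=9.39.
E[X] = 0.4·13.4 + 0.5·8.05 + 0.1·2.85 = 9.67.
E[X²] = 0.4·213.2 + 0.5·68.77 + 0.1·9.39 = 120.604.
Var(X) = E[X²] − (E[X])² = 120.604 − 93.5089 = 27.0951.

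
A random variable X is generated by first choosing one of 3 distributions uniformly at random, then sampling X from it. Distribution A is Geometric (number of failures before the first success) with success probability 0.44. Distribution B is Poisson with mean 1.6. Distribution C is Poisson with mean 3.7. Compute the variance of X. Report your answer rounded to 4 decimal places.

Per component, A: μ=1.27273, E[X²]=4.5124; B: μ=1.6, E[X²]=4.16; C: μ=3.7, E[X²]=17.39.
E[X] = 0.333333·1.27273 + 0.333333·1.6 + 0.333333·3.7 = 2.19091.
E[X²] = 0.333333·4.5124 + 0.333333·4.16 + 0.333333·17.39 = 8.68747.
Var(X) = E[X²] − (E[X])² = 8.68747 − 4.80008 = 3.88738.

3.8874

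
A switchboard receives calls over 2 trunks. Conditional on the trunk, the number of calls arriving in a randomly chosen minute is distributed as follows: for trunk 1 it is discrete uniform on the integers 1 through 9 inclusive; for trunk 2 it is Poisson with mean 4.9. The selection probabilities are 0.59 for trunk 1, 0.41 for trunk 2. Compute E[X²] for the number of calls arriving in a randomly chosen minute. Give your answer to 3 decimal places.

For each component E[X²] = Var + (mean)², giving 1: 31.6667; 2: 28.91.
Overall E[X²] = 0.59·31.6667 + 0.41·28.91 = 30.5364.

30.536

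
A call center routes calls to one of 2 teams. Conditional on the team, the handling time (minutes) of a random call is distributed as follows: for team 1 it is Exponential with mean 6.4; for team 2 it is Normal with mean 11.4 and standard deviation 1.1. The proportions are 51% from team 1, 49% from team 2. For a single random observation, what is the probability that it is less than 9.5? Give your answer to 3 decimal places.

0.415

Conditional on each team, P(X < 9.5): 1: 0.773356; 2: 0.0420593.
By total probability, P(X < 9.5) = 0.51·0.773356 + 0.49·0.0420593 = 0.415021.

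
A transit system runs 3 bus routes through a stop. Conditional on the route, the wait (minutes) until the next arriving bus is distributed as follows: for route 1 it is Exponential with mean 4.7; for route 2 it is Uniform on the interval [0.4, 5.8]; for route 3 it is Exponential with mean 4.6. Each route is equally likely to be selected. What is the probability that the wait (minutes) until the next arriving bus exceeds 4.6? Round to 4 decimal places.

Conditional on each route, P(X > 4.6): 1: 0.375791; 2: 0.222222; 3: 0.367879.
By total probability, P(X > 4.6) = 0.333333·0.375791 + 0.333333·0.222222 + 0.333333·0.367879 = 0.321964.

0.3220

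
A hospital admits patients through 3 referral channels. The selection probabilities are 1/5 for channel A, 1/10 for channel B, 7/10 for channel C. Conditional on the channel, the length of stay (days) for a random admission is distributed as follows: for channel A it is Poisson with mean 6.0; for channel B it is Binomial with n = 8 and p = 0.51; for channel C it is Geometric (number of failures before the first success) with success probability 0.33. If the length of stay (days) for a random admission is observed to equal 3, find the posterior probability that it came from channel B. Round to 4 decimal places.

Likelihoods P(X=3 | ·): A: 0.0892351; B: 0.209835; C: 0.0992518.
Posterior ∝ prior × likelihood. Numerator for B: 0.1·0.209835 = 0.0209835.
Normalizing constant: 0.2·0.0892351 + 0.1·0.209835 + 0.7·0.0992518 = 0.108307.
P(B | observation) = 0.0209835 / 0.108307 = 0.193742.

0.1937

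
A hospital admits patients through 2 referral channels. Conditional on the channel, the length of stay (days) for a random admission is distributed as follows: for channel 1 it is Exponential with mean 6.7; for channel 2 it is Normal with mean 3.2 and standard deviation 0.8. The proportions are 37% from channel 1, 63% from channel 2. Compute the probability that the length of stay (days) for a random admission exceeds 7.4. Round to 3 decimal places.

Conditional on each channel, P(X > 7.4): 1: 0.331384; 2: 7.60496e-08.
By total probability, P(X > 7.4) = 0.37·0.331384 + 0.63·7.60496e-08 = 0.122612.

0.123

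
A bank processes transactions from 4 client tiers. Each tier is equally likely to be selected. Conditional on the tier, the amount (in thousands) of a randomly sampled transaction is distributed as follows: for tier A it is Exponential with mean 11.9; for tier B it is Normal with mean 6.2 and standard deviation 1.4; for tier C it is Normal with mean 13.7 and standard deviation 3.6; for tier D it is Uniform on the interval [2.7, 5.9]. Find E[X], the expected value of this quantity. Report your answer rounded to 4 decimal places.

Component means — A: 11.9; B: 6.2; C: 13.7; D: 4.3.
E[X] = 0.25·11.9 + 0.25·6.2 + 0.25·13.7 + 0.25·4.3 = 9.025.

9.0250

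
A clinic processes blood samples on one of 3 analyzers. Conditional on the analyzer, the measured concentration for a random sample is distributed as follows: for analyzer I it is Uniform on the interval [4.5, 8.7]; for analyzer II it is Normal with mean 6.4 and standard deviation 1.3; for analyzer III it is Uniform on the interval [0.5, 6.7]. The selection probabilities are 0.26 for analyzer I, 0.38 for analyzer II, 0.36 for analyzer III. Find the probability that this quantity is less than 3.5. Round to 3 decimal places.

Conditional on each analyzer, P(X < 3.5): I: 0; II: 0.0128482; III: 0.483871.
By total probability, P(X < 3.5) = 0.26·0 + 0.38·0.0128482 + 0.36·0.483871 = 0.179076.

0.179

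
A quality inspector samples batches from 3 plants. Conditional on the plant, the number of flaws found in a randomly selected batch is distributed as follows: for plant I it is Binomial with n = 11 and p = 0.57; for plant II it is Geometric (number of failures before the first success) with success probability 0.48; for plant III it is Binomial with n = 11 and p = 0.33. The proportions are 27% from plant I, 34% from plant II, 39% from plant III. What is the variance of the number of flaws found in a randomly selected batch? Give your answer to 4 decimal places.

6.5073

Per component, I: μ=6.27, E[X²]=42.009; II: μ=1.08333, E[X²]=3.43056; III: μ=3.63, E[X²]=15.609.
E[X] = 0.27·6.27 + 0.34·1.08333 + 0.39·3.63 = 3.47693.
E[X²] = 0.27·42.009 + 0.34·3.43056 + 0.39·15.609 = 18.5963.
Var(X) = E[X²] − (E[X])² = 18.5963 − 12.0891 = 6.50726.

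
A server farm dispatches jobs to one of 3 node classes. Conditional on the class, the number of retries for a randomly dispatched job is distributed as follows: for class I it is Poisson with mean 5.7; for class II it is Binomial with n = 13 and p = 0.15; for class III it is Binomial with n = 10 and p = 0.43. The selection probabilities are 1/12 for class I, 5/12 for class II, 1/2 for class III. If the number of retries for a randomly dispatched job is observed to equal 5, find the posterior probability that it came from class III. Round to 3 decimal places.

Likelihoods P(X=5 | ·): I: 0.16777; II: 0.0266309; III: 0.222904.
Posterior ∝ prior × likelihood. Numerator for III: 0.5·0.222904 = 0.111452.
Normalizing constant: 0.0833333·0.16777 + 0.416667·0.0266309 + 0.5·0.222904 = 0.136529.
P(III | observation) = 0.111452 / 0.136529 = 0.816324.

0.816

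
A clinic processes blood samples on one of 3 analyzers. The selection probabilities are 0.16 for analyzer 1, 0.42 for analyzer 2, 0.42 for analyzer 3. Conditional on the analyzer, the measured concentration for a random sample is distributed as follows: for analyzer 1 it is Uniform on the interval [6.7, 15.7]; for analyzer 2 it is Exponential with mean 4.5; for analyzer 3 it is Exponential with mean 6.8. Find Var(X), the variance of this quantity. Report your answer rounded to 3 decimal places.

Per component, 1: μ=11.2, E[X²]=132.19; 2: μ=4.5, E[X²]=40.5; 3: μ=6.8, E[X²]=92.48.
E[X] = 0.16·11.2 + 0.42·4.5 + 0.42·6.8 = 6.538.
E[X²] = 0.16·132.19 + 0.42·40.5 + 0.42·92.48 = 77.002.
Var(X) = E[X²] − (E[X])² = 77.002 − 42.7454 = 34.2566.

34.257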